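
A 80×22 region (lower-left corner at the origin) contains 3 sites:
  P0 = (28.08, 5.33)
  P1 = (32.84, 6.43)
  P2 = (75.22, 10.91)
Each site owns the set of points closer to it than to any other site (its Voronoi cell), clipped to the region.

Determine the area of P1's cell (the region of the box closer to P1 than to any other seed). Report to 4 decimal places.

1. box [0,80]×[0,22]: [(0, 0) (80, 0) (80, 22) (0, 22)]
2. ⊥bis P1·P0 via (30.46,5.88): [(31.8188, 0) (80, 0) (80, 22) (26.7348, 22)]  |A|=1115.9103
3. ⊥bis P1·P2 via (54.03,8.67): [(31.8188, 0) (54.9465, 0) (52.6209, 22) (26.7348, 22)]  |A|=539.1515
4. canonical 4-gon: [(31.8188, 0) (54.9465, 0) (52.6209, 22) (26.7348, 22)]
5. shoelace: 539.1515

Area of P1's cell: 539.1515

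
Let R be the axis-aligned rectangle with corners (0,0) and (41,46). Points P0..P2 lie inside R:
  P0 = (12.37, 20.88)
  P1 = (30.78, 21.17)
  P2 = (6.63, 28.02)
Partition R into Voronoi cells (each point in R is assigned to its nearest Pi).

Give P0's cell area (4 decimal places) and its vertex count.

Area of P0's cell: 551.9803 (4 vertices)

1. box [0,41]×[0,46]: [(0, 0) (41, 0) (41, 46) (0, 46)]
2. ⊥bis P0·P1 via (21.575,21.025): [(0, 0) (21.9062, 0) (21.1816, 46) (0, 46)]  |A|=991.0189
3. ⊥bis P0·P2 via (9.5,24.45): [(0, 16.8127) (0, 0) (21.9062, 0) (21.3707, 33.9931)]  |A|=551.9803
4. canonical 4-gon: [(0, 16.8127) (0, 0) (21.9062, 0) (21.3707, 33.9931)]
5. shoelace: 551.9803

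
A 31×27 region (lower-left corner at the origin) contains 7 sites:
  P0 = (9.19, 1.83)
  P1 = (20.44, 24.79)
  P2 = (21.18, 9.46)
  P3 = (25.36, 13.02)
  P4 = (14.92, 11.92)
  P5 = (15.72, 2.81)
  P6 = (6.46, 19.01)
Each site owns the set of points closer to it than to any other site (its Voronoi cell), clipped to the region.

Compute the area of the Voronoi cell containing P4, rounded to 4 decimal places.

1. box [0,31]×[0,27]: [(0, 0) (31, 0) (31, 27) (0, 27)]
2. ⊥bis P4·P0 via (12.055,6.875): [(0, 13.7209) (24.1612, 0) (31, 0) (31, 27) (0, 27)]  |A|=671.243
3. ⊥bis P4·P1 via (17.68,18.355): [(0, 25.938) (0, 13.7209) (24.1612, 0) (31, 0) (31, 12.642)]  |A|=432.2334
4. ⊥bis P4·P2 via (18.05,10.69): [(20.5743, 17.1136) (0, 25.938) (0, 13.7209) (15.7306, 4.7877)]  |A|=244.2614
5. ⊥bis P4·P3 via (20.14,12.47): [(19.846, 15.2603) (19.607, 17.5285) (0, 25.938) (0, 13.7209) (15.7306, 4.7877)]  |A|=243.214
6. ⊥bis P4·P5 via (15.32,7.365): [(16.7942, 7.4945) (19.846, 15.2603) (19.607, 17.5285) (0, 25.938) (0, 13.7209) (11.745, 7.0511)]  |A|=236.6162
7. ⊥bis P4·P6 via (10.69,15.465): [(16.7942, 7.4945) (19.846, 15.2603) (19.607, 17.5285) (14.3198, 19.7962) (6.2526, 10.1701) (11.745, 7.0511)]  |A|=104.7264
8. canonical 6-gon: [(16.7942, 7.4945) (19.846, 15.2603) (19.607, 17.5285) (14.3198, 19.7962) (6.2526, 10.1701) (11.745, 7.0511)]
9. shoelace: 104.7264

Area of P4's cell: 104.7264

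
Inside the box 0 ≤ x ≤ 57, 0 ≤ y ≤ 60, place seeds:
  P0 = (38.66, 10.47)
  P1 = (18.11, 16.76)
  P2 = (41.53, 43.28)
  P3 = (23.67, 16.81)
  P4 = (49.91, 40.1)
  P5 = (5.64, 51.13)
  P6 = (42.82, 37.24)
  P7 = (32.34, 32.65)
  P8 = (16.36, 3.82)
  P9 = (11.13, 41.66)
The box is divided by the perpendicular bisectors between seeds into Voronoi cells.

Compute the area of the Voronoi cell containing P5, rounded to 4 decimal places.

Area of P5's cell: 284.1684

1. box [0,57]×[0,60]: [(0, 0) (57, 0) (57, 60) (0, 60)]
2. ⊥bis P5·P0 via (22.15,30.8): [(0, 12.812) (57, 59.1017) (57, 60) (0, 60)]  |A|=1370.4603
3. ⊥bis P5·P1 via (11.875,33.945): [(0, 29.6366) (37.4475, 43.2231) (57, 59.1017) (57, 60) (0, 60)]  |A|=1055.4408
4. ⊥bis P5·P2 via (23.585,47.205): [(0, 29.6366) (21.4441, 37.4168) (26.3836, 60) (0, 60)]  |A|=623.4707
5. ⊥bis P5·P3 via (14.655,33.97): [(0, 29.6366) (20.7069, 37.1493) (21.4737, 37.5522) (26.3836, 60) (0, 60)]  |A|=623.4247
6. ⊥bis P5·P4 via (27.775,45.615): [(0, 29.6366) (20.7069, 37.1493) (21.4737, 37.5522) (26.3836, 60) (0, 60)]  |A|=623.4247
7. ⊥bis P5·P6 via (24.23,44.185): [(0, 29.6366) (20.7069, 37.1493) (21.4737, 37.5522) (26.3836, 60) (0, 60)]  |A|=623.4247
8. ⊥bis P5·P7 via (18.99,41.89): [(0, 29.6366) (14.0329, 34.7279) (24.0083, 49.1405) (26.3836, 60) (0, 60)]  |A|=583.4747
9. ⊥bis P5·P8 via (11,27.475): [(0, 29.6366) (14.0329, 34.7279) (24.0083, 49.1405) (26.3836, 60) (0, 60)]  |A|=583.4747
10. ⊥bis P5·P9 via (8.385,46.395): [(0, 41.534) (25.5893, 56.3688) (26.3836, 60) (0, 60)]  |A|=284.1684
11. canonical 4-gon: [(0, 41.534) (25.5893, 56.3688) (26.3836, 60) (0, 60)]
12. shoelace: 284.1684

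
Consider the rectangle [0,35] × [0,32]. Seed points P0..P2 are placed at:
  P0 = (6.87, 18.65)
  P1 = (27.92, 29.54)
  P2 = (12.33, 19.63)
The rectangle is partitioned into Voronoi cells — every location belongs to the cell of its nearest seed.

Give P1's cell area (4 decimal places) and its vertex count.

Area of P1's cell: 301.8162 (3 vertices)

1. box [0,35]×[0,32]: [(0, 0) (35, 0) (35, 32) (0, 32)]
2. ⊥bis P1·P0 via (17.395,24.095): [(29.8603, 0) (35, 0) (35, 32) (13.3054, 32)]  |A|=429.3483
3. ⊥bis P1·P2 via (20.125,24.585): [(35, 1.1843) (35, 32) (15.4116, 32)]  |A|=301.8162
4. canonical 3-gon: [(35, 1.1843) (35, 32) (15.4116, 32)]
5. shoelace: 301.8162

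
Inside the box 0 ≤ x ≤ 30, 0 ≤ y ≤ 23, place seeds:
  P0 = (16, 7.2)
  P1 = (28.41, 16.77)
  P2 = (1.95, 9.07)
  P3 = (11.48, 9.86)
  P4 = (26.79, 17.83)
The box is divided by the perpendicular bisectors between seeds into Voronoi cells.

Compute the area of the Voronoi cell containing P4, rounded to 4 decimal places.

Area of P4's cell: 112.1358

1. box [0,30]×[0,23]: [(0, 0) (30, 0) (30, 23) (0, 23)]
2. ⊥bis P4·P0 via (21.395,12.515): [(30, 3.7805) (30, 23) (11.0655, 23)]  |A|=181.9562
3. ⊥bis P4·P1 via (27.6,17.3): [(23.2422, 10.64) (30, 20.9679) (30, 23) (11.0655, 23)]  |A|=123.8817
4. ⊥bis P4·P2 via (14.37,13.45): [(23.2422, 10.64) (30, 20.9679) (30, 23) (11.0655, 23)]  |A|=123.8817
5. ⊥bis P4·P3 via (19.135,13.845): [(18.0708, 15.8892) (23.2422, 10.64) (30, 20.9679) (30, 23) (14.3691, 23)]  |A|=112.1358
6. canonical 5-gon: [(18.0708, 15.8892) (23.2422, 10.64) (30, 20.9679) (30, 23) (14.3691, 23)]
7. shoelace: 112.1358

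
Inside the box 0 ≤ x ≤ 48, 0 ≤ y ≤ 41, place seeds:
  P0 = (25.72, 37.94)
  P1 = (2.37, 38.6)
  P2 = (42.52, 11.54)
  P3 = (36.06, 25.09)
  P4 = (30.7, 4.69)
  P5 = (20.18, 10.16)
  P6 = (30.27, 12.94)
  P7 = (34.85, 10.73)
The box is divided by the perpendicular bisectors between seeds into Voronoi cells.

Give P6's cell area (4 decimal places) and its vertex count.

1. box [0,48]×[0,41]: [(0, 0) (48, 0) (48, 41) (0, 41)]
2. ⊥bis P6·P0 via (27.995,25.44): [(0, 20.3449) (0, 0) (48, 0) (48, 29.0809)]  |A|=1186.2197
3. ⊥bis P6·P1 via (16.32,25.77): [(13.6083, 22.8216) (0, 8.0253) (0, 0) (48, 0) (48, 29.0809)]  |A|=1102.3952
4. ⊥bis P6·P2 via (36.395,12.24): [(38.114, 27.2817) (13.6083, 22.8216) (0, 8.0253) (0, 0) (34.9961, 0)]  |A|=781.2655
5. ⊥bis P6·P3 via (33.165,19.015): [(36.9625, 17.2053) (21.9798, 24.3452) (13.6083, 22.8216) (0, 8.0253) (0, 0) (34.9961, 0)]  |A|=701.6693
6. ⊥bis P6·P4 via (30.485,8.815): [(36.0366, 9.1044) (36.9625, 17.2053) (21.9798, 24.3452) (13.6083, 22.8216) (0, 8.0253) (0, 7.2261)]  |A|=412.1587
7. ⊥bis P6·P5 via (25.225,11.55): [(26.0423, 8.5834) (36.0366, 9.1044) (36.9625, 17.2053) (21.9798, 24.3452) (21.713, 24.2967)]  |A|=146.0154
8. ⊥bis P6·P7 via (32.56,11.835): [(26.0423, 8.5834) (31.1187, 8.848) (35.49, 17.9071) (21.9798, 24.3452) (21.713, 24.2967)]  |A|=118.0105
9. canonical 5-gon: [(26.0423, 8.5834) (31.1187, 8.848) (35.49, 17.9071) (21.9798, 24.3452) (21.713, 24.2967)]
10. shoelace: 118.0105

Area of P6's cell: 118.0105 (5 vertices)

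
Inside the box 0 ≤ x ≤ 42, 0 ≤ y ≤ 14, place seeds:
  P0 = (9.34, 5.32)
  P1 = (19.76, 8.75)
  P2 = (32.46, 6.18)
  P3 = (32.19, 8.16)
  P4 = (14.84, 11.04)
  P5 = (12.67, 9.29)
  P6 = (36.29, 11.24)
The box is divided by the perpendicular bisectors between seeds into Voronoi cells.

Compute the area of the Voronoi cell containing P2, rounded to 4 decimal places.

1. box [0,42]×[0,14]: [(0, 0) (42, 0) (42, 14) (0, 14)]
2. ⊥bis P2·P0 via (20.9,5.75): [(21.1139, 0) (42, 0) (42, 14) (20.5931, 14)]  |A|=296.051
3. ⊥bis P2·P1 via (26.11,7.465): [(24.5994, 0) (42, 0) (42, 14) (27.4324, 14)]  |A|=223.7774
4. ⊥bis P2·P3 via (32.325,7.17): [(25.8722, 6.2901) (24.5994, 0) (42, 0) (42, 8.4893)]  |A|=123.1825
5. ⊥bis P2·P4 via (23.65,8.61): [(25.8722, 6.2901) (24.5994, 0) (42, 0) (42, 8.4893)]  |A|=123.1825
6. ⊥bis P2·P5 via (22.565,7.735): [(25.8722, 6.2901) (24.5994, 0) (42, 0) (42, 8.4893)]  |A|=123.1825
7. ⊥bis P2·P6 via (34.375,8.71): [(35.786, 7.642) (25.8722, 6.2901) (24.5994, 0) (42, 0) (42, 2.9385)]  |A|=105.9363
8. canonical 5-gon: [(35.786, 7.642) (25.8722, 6.2901) (24.5994, 0) (42, 0) (42, 2.9385)]
9. shoelace: 105.9363

Area of P2's cell: 105.9363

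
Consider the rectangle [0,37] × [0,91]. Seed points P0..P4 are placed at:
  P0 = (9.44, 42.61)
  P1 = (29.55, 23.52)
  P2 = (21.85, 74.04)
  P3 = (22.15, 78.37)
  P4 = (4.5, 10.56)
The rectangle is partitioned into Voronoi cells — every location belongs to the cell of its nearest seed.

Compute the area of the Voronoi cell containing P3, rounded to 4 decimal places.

1. box [0,37]×[0,91]: [(0, 0) (37, 0) (37, 91) (0, 91)]
2. ⊥bis P3·P0 via (15.795,60.49): [(0, 66.1039) (37, 52.9532) (37, 91) (0, 91)]  |A|=1164.4427
3. ⊥bis P3·P1 via (25.85,50.945): [(0, 66.1039) (37, 52.9532) (37, 91) (0, 91)]  |A|=1164.4427
4. ⊥bis P3·P2 via (22,76.205): [(0, 77.7292) (37, 75.1657) (37, 91) (0, 91)]  |A|=538.4427
5. ⊥bis P3·P4 via (13.325,44.465): [(0, 77.7292) (37, 75.1657) (37, 91) (0, 91)]  |A|=538.4427
6. canonical 4-gon: [(0, 77.7292) (37, 75.1657) (37, 91) (0, 91)]
7. shoelace: 538.4427

Area of P3's cell: 538.4427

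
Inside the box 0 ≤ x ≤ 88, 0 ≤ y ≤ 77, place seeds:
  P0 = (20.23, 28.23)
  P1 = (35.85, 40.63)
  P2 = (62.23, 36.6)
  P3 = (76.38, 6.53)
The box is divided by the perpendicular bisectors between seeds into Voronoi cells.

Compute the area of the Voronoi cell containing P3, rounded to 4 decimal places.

1. box [0,88]×[0,77]: [(0, 0) (88, 0) (88, 77) (0, 77)]
2. ⊥bis P3·P0 via (48.305,17.38): [(41.5882, 0) (88, 0) (88, 77) (71.346, 77)]  |A|=2428.0304
3. ⊥bis P3·P1 via (56.115,23.58): [(46.1015, 11.6783) (41.5882, 0) (88, 0) (88, 61.4773)]  |A|=1558.9098
4. ⊥bis P3·P2 via (69.305,21.565): [(45.6139, 10.4167) (41.5882, 0) (88, 0) (88, 30.3623)]  |A|=885.1981
5. canonical 4-gon: [(45.6139, 10.4167) (41.5882, 0) (88, 0) (88, 30.3623)]
6. shoelace: 885.1981

Area of P3's cell: 885.1981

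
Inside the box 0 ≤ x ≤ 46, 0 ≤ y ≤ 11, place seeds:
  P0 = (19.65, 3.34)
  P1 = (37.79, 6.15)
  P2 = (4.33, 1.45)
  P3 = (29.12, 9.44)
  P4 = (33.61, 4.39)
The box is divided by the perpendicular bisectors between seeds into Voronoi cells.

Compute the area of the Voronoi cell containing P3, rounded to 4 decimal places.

Area of P3's cell: 58.6784

1. box [0,46]×[0,11]: [(0, 0) (46, 0) (46, 11) (0, 11)]
2. ⊥bis P3·P0 via (24.385,6.39): [(28.5011, 0) (46, 0) (46, 11) (21.4155, 11)]  |A|=231.4589
3. ⊥bis P3·P1 via (33.455,7.795): [(28.5011, 0) (30.497, 0) (34.6712, 11) (21.4155, 11)]  |A|=83.8842
4. ⊥bis P3·P2 via (16.725,5.445): [(28.5011, 0) (30.497, 0) (34.6712, 11) (21.4155, 11)]  |A|=83.8842
5. ⊥bis P3·P4 via (31.365,6.915): [(26.7118, 2.7778) (34.0152, 9.2713) (34.6712, 11) (21.4155, 11)]  |A|=58.6784
6. canonical 4-gon: [(26.7118, 2.7778) (34.0152, 9.2713) (34.6712, 11) (21.4155, 11)]
7. shoelace: 58.6784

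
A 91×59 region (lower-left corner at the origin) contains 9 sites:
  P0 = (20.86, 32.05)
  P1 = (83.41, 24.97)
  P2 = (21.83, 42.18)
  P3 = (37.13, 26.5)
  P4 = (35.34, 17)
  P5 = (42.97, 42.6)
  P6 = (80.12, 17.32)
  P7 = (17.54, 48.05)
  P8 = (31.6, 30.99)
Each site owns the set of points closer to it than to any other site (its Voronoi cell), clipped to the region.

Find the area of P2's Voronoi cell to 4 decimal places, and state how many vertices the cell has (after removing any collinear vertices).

Area of P2's cell: 186.7331 (4 vertices)

1. box [0,91]×[0,59]: [(0, 0) (91, 0) (91, 59) (0, 59)]
2. ⊥bis P2·P0 via (21.345,37.115): [(0, 39.1589) (91, 30.4452) (91, 59) (0, 59)]  |A|=2202.0149
3. ⊥bis P2·P1 via (52.62,33.575): [(0, 39.1589) (52.7684, 34.106) (59.7256, 59) (0, 59)]  |A|=1266.8953
4. ⊥bis P2·P3 via (29.48,34.34): [(0, 39.1589) (31.3428, 36.1577) (54.7525, 59) (0, 59)]  |A|=936.2752
5. ⊥bis P2·P4 via (28.585,29.59): [(0, 39.1589) (31.3428, 36.1577) (54.7525, 59) (0, 59)]  |A|=936.2752
6. ⊥bis P2·P5 via (32.4,42.39): [(0, 39.1589) (31.3428, 36.1577) (32.5014, 37.2881) (32.07, 59) (0, 59)]  |A|=690.0359
7. ⊥bis P2·P6 via (50.975,29.75): [(0, 39.1589) (31.3428, 36.1577) (32.5014, 37.2881) (32.07, 59) (0, 59)]  |A|=690.0359
8. ⊥bis P2·P7 via (19.685,45.115): [(10.199, 38.1823) (31.3428, 36.1577) (32.5014, 37.2881) (32.1647, 54.2356)]  |A|=201.9576
9. ⊥bis P2·P8 via (26.715,36.585): [(10.199, 38.1823) (26.7313, 36.5992) (32.4164, 41.5629) (32.1647, 54.2356)]  |A|=186.7331
10. canonical 4-gon: [(10.199, 38.1823) (26.7313, 36.5992) (32.4164, 41.5629) (32.1647, 54.2356)]
11. shoelace: 186.7331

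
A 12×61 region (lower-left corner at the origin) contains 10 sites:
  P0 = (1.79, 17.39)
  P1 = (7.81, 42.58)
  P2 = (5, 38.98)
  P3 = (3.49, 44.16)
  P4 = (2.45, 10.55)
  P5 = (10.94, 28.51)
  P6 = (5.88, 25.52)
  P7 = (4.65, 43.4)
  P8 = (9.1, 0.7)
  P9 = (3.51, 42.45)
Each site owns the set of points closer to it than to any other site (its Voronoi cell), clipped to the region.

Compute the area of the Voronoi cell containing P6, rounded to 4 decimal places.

1. box [0,12]×[0,61]: [(0, 0) (12, 0) (12, 61) (0, 61)]
2. ⊥bis P6·P0 via (3.835,21.455): [(0, 23.3843) (12, 17.3474) (12, 61) (0, 61)]  |A|=487.6099
3. ⊥bis P6·P1 via (6.845,34.05): [(0, 34.8244) (0, 23.3843) (12, 17.3474) (12, 33.4668)]  |A|=165.357
4. ⊥bis P6·P2 via (5.44,32.25): [(0, 31.8943) (0, 23.3843) (12, 17.3474) (12, 32.6789)]  |A|=143.0492
5. ⊥bis P6·P3 via (4.685,34.84): [(0, 31.8943) (0, 23.3843) (12, 17.3474) (12, 32.6789)]  |A|=143.0492
6. ⊥bis P6·P4 via (4.165,18.035): [(0, 31.8943) (0, 23.3843) (12, 17.3474) (12, 32.6789)]  |A|=143.0492
7. ⊥bis P6·P5 via (8.41,27.015): [(5.3212, 32.2422) (0, 31.8943) (0, 23.3843) (12, 17.3474) (12, 20.9396)]  |A|=103.847
8. ⊥bis P6·P7 via (5.265,34.46): [(5.3212, 32.2422) (0, 31.8943) (0, 23.3843) (12, 17.3474) (12, 20.9396)]  |A|=103.847
9. ⊥bis P6·P8 via (7.49,13.11): [(5.3212, 32.2422) (0, 31.8943) (0, 23.3843) (12, 17.3474) (12, 20.9396)]  |A|=103.847
10. ⊥bis P6·P9 via (4.695,33.985): [(5.3212, 32.2422) (0, 31.8943) (0, 23.3843) (12, 17.3474) (12, 20.9396)]  |A|=103.847
11. canonical 5-gon: [(5.3212, 32.2422) (0, 31.8943) (0, 23.3843) (12, 17.3474) (12, 20.9396)]
12. shoelace: 103.847

Area of P6's cell: 103.8470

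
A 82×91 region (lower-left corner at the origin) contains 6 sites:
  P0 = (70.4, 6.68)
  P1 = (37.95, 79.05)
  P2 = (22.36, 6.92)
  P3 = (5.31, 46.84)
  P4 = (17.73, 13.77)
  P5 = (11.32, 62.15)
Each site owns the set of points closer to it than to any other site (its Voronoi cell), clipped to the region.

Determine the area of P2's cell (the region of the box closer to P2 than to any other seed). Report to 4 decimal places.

1. box [0,82]×[0,91]: [(0, 0) (82, 0) (82, 91) (0, 91)]
2. ⊥bis P2·P0 via (46.38,6.8): [(0, 0) (46.346, 0) (46.8006, 91) (0, 91)]  |A|=4238.1738
3. ⊥bis P2·P1 via (30.155,42.985): [(0, 49.5026) (0, 0) (46.346, 0) (46.5431, 39.4429)]  |A|=2066.0137
4. ⊥bis P2·P3 via (13.835,26.88): [(44.356, 39.9156) (0, 20.971) (0, 0) (46.346, 0) (46.5431, 39.4429)]  |A|=1433.2399
5. ⊥bis P2·P4 via (20.045,10.345): [(4.7398, 0) (46.346, 0) (46.487, 28.2175)]  |A|=587.0119
6. ⊥bis P2·P5 via (16.84,34.535): [(4.7398, 0) (46.346, 0) (46.487, 28.2175)]  |A|=587.0119
7. canonical 3-gon: [(4.7398, 0) (46.346, 0) (46.487, 28.2175)]
8. shoelace: 587.0119

Area of P2's cell: 587.0119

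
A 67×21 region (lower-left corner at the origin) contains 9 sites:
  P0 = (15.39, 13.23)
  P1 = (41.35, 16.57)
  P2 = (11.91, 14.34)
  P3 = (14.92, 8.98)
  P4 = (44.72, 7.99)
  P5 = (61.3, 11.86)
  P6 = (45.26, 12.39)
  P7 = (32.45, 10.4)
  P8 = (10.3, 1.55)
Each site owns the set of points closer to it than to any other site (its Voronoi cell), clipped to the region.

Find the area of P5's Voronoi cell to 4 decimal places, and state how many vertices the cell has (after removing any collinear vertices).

Area of P5's cell: 278.0091 (5 vertices)

1. box [0,67]×[0,21]: [(0, 0) (67, 0) (67, 21) (0, 21)]
2. ⊥bis P5·P0 via (38.345,12.545): [(37.9706, 0) (67, 0) (67, 21) (38.5973, 21)]  |A|=603.0365
3. ⊥bis P5·P1 via (51.325,14.215): [(47.969, 0) (67, 0) (67, 21) (52.9269, 21)]  |A|=347.5936
4. ⊥bis P5·P2 via (36.605,13.1): [(47.969, 0) (67, 0) (67, 21) (52.9269, 21)]  |A|=347.5936
5. ⊥bis P5·P3 via (38.11,10.42): [(47.969, 0) (67, 0) (67, 21) (52.9269, 21)]  |A|=347.5936
6. ⊥bis P5·P4 via (53.01,9.925): [(51.6688, 15.6711) (55.3266, 0) (67, 0) (67, 21) (52.9269, 21)]  |A|=289.9422
7. ⊥bis P5·P6 via (53.28,12.125): [(53.1828, 9.1845) (55.3266, 0) (67, 0) (67, 21) (53.5733, 21)]  |A|=278.0091
8. ⊥bis P5·P7 via (46.875,11.13): [(53.1828, 9.1845) (55.3266, 0) (67, 0) (67, 21) (53.5733, 21)]  |A|=278.0091
9. ⊥bis P5·P8 via (35.8,6.705): [(53.1828, 9.1845) (55.3266, 0) (67, 0) (67, 21) (53.5733, 21)]  |A|=278.0091
10. canonical 5-gon: [(53.1828, 9.1845) (55.3266, 0) (67, 0) (67, 21) (53.5733, 21)]
11. shoelace: 278.0091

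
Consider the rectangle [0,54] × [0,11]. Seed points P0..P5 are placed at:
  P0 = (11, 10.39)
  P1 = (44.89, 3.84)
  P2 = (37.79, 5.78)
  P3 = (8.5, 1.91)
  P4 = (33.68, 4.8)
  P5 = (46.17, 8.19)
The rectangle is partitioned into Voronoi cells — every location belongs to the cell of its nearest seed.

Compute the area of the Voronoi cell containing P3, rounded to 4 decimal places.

1. box [0,54]×[0,11]: [(0, 0) (54, 0) (54, 11) (0, 11)]
2. ⊥bis P3·P0 via (9.75,6.15): [(0, 9.0244) (0, 0) (30.6108, 0)]  |A|=138.1222
3. ⊥bis P3·P1 via (26.695,2.875): [(26.7877, 1.1271) (0, 9.0244) (0, 0) (26.8475, 0)]  |A|=136.0014
4. ⊥bis P3·P2 via (23.145,3.845): [(23.371, 2.1344) (0, 9.0244) (0, 0) (23.653, 0)]  |A|=130.697
5. ⊥bis P3·P4 via (21.09,3.355): [(21.1551, 2.7876) (0, 9.0244) (0, 0) (21.4751, 0)]  |A|=125.3886
6. ⊥bis P3·P5 via (27.335,5.05): [(21.1551, 2.7876) (0, 9.0244) (0, 0) (21.4751, 0)]  |A|=125.3886
7. canonical 4-gon: [(21.1551, 2.7876) (0, 9.0244) (0, 0) (21.4751, 0)]
8. shoelace: 125.3886

Area of P3's cell: 125.3886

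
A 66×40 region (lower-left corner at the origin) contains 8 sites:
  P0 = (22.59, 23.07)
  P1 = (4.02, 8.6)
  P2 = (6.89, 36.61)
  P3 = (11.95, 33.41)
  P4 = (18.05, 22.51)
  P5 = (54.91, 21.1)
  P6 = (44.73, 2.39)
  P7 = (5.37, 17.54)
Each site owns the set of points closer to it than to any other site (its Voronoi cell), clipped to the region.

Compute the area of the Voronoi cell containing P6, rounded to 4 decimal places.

1. box [0,66]×[0,40]: [(0, 0) (66, 0) (66, 40) (0, 40)]
2. ⊥bis P6·P0 via (33.66,12.73): [(21.7695, 0) (66, 0) (66, 40) (59.1317, 40)]  |A|=1021.9765
3. ⊥bis P6·P1 via (24.375,5.495): [(23.8817, 2.2614) (23.5368, 0) (66, 0) (66, 40) (59.1317, 40)]  |A|=1019.9782
4. ⊥bis P6·P2 via (25.81,19.5): [(23.8817, 2.2614) (23.5368, 0) (66, 0) (66, 40) (59.1317, 40)]  |A|=1019.9782
5. ⊥bis P6·P3 via (28.34,17.9): [(23.8817, 2.2614) (23.5368, 0) (66, 0) (66, 40) (59.1317, 40)]  |A|=1019.9782
6. ⊥bis P6·P4 via (31.39,12.45): [(23.8817, 2.2614) (23.5368, 0) (66, 0) (66, 40) (59.1317, 40)]  |A|=1019.9782
7. ⊥bis P6·P5 via (49.82,11.745): [(38.4953, 17.9067) (23.8817, 2.2614) (23.5368, 0) (66, 0) (66, 2.9416)]  |A|=434.4663
8. ⊥bis P6·P7 via (25.05,9.965): [(38.4953, 17.9067) (23.8817, 2.2614) (23.5368, 0) (66, 0) (66, 2.9416)]  |A|=434.4663
9. canonical 5-gon: [(38.4953, 17.9067) (23.8817, 2.2614) (23.5368, 0) (66, 0) (66, 2.9416)]
10. shoelace: 434.4663

Area of P6's cell: 434.4663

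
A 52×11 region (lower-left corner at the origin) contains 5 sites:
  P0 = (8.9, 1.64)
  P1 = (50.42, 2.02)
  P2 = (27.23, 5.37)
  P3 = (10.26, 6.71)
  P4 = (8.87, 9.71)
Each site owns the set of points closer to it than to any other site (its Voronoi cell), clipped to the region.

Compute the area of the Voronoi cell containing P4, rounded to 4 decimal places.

Area of P4's cell: 52.5027

1. box [0,52]×[0,11]: [(0, 0) (52, 0) (52, 11) (0, 11)]
2. ⊥bis P4·P0 via (8.885,5.675): [(0, 5.642) (52, 5.8353) (52, 11) (0, 11)]  |A|=273.5915
3. ⊥bis P4·P1 via (29.645,5.865): [(0, 5.642) (29.6241, 5.7521) (30.5954, 11) (0, 11)]  |A|=159.6442
4. ⊥bis P4·P2 via (18.05,7.54): [(0, 5.642) (17.6168, 5.7075) (18.8679, 11) (0, 11)]  |A|=97.1252
5. ⊥bis P4·P3 via (9.565,8.21): [(0, 5.642) (4.055, 5.657) (15.5866, 11) (0, 11)]  |A|=52.5027
6. canonical 4-gon: [(0, 5.642) (4.055, 5.657) (15.5866, 11) (0, 11)]
7. shoelace: 52.5027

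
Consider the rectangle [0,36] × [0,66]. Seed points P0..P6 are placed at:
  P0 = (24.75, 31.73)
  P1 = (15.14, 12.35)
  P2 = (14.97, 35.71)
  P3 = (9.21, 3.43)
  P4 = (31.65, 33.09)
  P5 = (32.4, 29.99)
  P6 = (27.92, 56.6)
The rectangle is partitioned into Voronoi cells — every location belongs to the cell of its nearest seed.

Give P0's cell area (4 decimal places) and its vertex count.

1. box [0,36]×[0,66]: [(0, 0) (36, 0) (36, 66) (0, 66)]
2. ⊥bis P0·P1 via (19.945,22.04): [(0, 31.9302) (36, 14.0788) (36, 66) (0, 66)]  |A|=1547.839
3. ⊥bis P0·P2 via (19.86,33.72): [(15.9192, 24.0363) (36, 14.0788) (36, 66) (32.9964, 66)]  |A|=584.3305
4. ⊥bis P0·P3 via (16.98,17.58): [(15.9192, 24.0363) (36, 14.0788) (36, 66) (32.9964, 66)]  |A|=584.3305
5. ⊥bis P0·P4 via (28.2,32.41): [(25.3047, 47.0993) (15.9192, 24.0363) (31.3596, 16.3798)]  |A|=213.9805
6. ⊥bis P0·P5 via (28.575,30.86): [(28.5378, 30.6963) (25.3047, 47.0993) (15.9192, 24.0363) (25.8975, 19.0883)]  |A|=178.7032
7. ⊥bis P0·P6 via (26.335,44.165): [(28.5378, 30.6963) (25.8714, 44.2241) (24.2203, 44.4345) (15.9192, 24.0363) (25.8975, 19.0883)]  |A|=176.3892
8. canonical 5-gon: [(28.5378, 30.6963) (25.8714, 44.2241) (24.2203, 44.4345) (15.9192, 24.0363) (25.8975, 19.0883)]
9. shoelace: 176.3892

Area of P0's cell: 176.3892 (5 vertices)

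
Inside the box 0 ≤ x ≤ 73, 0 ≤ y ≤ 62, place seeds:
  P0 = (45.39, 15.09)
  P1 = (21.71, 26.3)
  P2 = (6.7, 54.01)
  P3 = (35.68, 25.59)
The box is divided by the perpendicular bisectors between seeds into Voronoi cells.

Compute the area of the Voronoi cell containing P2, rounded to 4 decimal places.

Area of P2's cell: 728.0744

1. box [0,73]×[0,62]: [(0, 0) (73, 0) (73, 62) (0, 62)]
2. ⊥bis P2·P0 via (26.045,34.55): [(0, 8.6589) (53.6582, 62) (0, 62)]  |A|=1431.0928
3. ⊥bis P2·P1 via (14.205,40.155): [(0, 32.4604) (52.6106, 60.9586) (53.6582, 62) (0, 62)]  |A|=804.9873
4. ⊥bis P2·P3 via (21.19,39.8): [(0, 32.4604) (29.8478, 48.6284) (42.961, 62) (0, 62)]  |A|=728.0744
5. canonical 4-gon: [(0, 32.4604) (29.8478, 48.6284) (42.961, 62) (0, 62)]
6. shoelace: 728.0744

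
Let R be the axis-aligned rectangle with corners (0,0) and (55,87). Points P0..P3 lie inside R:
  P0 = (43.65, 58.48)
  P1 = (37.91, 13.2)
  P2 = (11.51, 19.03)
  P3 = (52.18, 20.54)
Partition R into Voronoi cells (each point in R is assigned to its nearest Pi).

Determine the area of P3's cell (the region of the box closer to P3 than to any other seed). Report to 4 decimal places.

1. box [0,55]×[0,87]: [(0, 0) (55, 0) (55, 87) (0, 87)]
2. ⊥bis P3·P0 via (47.915,39.51): [(0, 28.7373) (0, 0) (55, 0) (55, 41.1029)]  |A|=1920.6067
3. ⊥bis P3·P1 via (45.045,16.87): [(34.9044, 36.5848) (53.7224, 0) (55, 0) (55, 41.1029)]  |A|=436.3659
4. ⊥bis P3·P2 via (31.845,19.785): [(34.9044, 36.5848) (53.7224, 0) (55, 0) (55, 41.1029)]  |A|=436.3659
5. canonical 4-gon: [(34.9044, 36.5848) (53.7224, 0) (55, 0) (55, 41.1029)]
6. shoelace: 436.3659

Area of P3's cell: 436.3659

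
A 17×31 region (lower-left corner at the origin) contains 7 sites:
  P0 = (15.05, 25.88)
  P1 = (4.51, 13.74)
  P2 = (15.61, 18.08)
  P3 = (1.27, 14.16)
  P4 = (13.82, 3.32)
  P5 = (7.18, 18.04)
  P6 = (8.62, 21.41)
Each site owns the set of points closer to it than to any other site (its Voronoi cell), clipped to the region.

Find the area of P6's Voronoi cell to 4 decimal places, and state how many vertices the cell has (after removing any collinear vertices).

1. box [0,17]×[0,31]: [(0, 0) (17, 0) (17, 31) (0, 31)]
2. ⊥bis P6·P0 via (11.835,23.645): [(0, 0) (17, 0) (17, 16.2153) (6.722, 31) (0, 31)]  |A|=451.0209
3. ⊥bis P6·P1 via (6.565,17.575): [(0, 21.0929) (17, 11.9834) (17, 16.2153) (6.722, 31) (0, 31)]  |A|=169.8728
4. ⊥bis P6·P2 via (12.115,19.745): [(0, 21.0929) (10.1628, 15.6471) (13.1036, 21.8202) (6.722, 31) (0, 31)]  |A|=135.1378
5. ⊥bis P6·P3 via (4.945,17.785): [(0, 22.7982) (3.5681, 19.1809) (10.1628, 15.6471) (13.1036, 21.8202) (6.722, 31) (0, 31)]  |A|=132.0955
6. ⊥bis P6·P4 via (11.22,12.365): [(0, 22.7982) (3.5681, 19.1809) (10.1628, 15.6471) (13.1036, 21.8202) (6.722, 31) (0, 31)]  |A|=132.0955
7. ⊥bis P6·P5 via (7.9,19.725): [(0, 23.1007) (11.3942, 18.2319) (13.1036, 21.8202) (6.722, 31) (0, 31)]  |A|=107.2118
8. canonical 5-gon: [(0, 23.1007) (11.3942, 18.2319) (13.1036, 21.8202) (6.722, 31) (0, 31)]
9. shoelace: 107.2118

Area of P6's cell: 107.2118 (5 vertices)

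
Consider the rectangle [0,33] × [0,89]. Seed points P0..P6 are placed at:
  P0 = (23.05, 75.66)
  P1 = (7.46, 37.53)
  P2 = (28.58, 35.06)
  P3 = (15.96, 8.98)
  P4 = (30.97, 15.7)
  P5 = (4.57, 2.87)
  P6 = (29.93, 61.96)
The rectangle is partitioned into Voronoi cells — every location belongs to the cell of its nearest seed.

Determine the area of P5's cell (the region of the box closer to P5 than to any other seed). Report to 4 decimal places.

1. box [0,33]×[0,89]: [(0, 0) (33, 0) (33, 89) (0, 89)]
2. ⊥bis P5·P0 via (13.81,39.265): [(0, 42.7711) (0, 0) (33, 0) (33, 34.393)]  |A|=1273.208
3. ⊥bis P5·P1 via (6.015,20.2): [(0, 20.7015) (0, 0) (33, 0) (33, 17.95)]  |A|=637.7496
4. ⊥bis P5·P2 via (16.575,18.965): [(16.0399, 19.3641) (0, 20.7015) (0, 0) (33, 0) (33, 6.7139)]  |A|=542.4671
5. ⊥bis P5·P3 via (10.265,5.925): [(2.4478, 20.4974) (0, 20.7015) (0, 0) (13.4434, 0)]  |A|=163.1143
6. ⊥bis P5·P4 via (17.77,9.285): [(2.4478, 20.4974) (0, 20.7015) (0, 0) (13.4434, 0)]  |A|=163.1143
7. ⊥bis P5·P6 via (17.25,32.415): [(2.4478, 20.4974) (0, 20.7015) (0, 0) (13.4434, 0)]  |A|=163.1143
8. canonical 4-gon: [(2.4478, 20.4974) (0, 20.7015) (0, 0) (13.4434, 0)]
9. shoelace: 163.1143

Area of P5's cell: 163.1143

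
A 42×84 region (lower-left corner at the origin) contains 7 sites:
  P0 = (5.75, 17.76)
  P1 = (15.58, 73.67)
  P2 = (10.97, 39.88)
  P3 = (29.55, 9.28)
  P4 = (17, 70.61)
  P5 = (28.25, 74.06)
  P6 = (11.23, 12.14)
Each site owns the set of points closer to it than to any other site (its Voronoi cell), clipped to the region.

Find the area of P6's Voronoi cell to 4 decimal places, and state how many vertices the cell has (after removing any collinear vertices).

Area of P6's cell: 348.1761 (5 vertices)

1. box [0,42]×[0,84]: [(0, 0) (42, 0) (42, 84) (0, 84)]
2. ⊥bis P6·P0 via (8.49,14.95): [(0, 6.6715) (0, 0) (42, 0) (42, 47.6252)]  |A|=1140.2312
3. ⊥bis P6·P1 via (13.405,42.905): [(35.5533, 41.3392) (0, 6.6715) (0, 0) (42, 0) (42, 40.8834)]  |A|=1118.5002
4. ⊥bis P6·P2 via (11.1,26.01): [(19.9173, 26.0926) (0, 6.6715) (0, 0) (42, 0) (42, 26.2996)]  |A|=904.7678
5. ⊥bis P6·P3 via (20.39,10.71): [(22.7957, 26.1196) (19.9173, 26.0926) (0, 6.6715) (0, 0) (18.718, 0)]  |A|=348.1761
6. ⊥bis P6·P4 via (14.115,41.375): [(22.7957, 26.1196) (19.9173, 26.0926) (0, 6.6715) (0, 0) (18.718, 0)]  |A|=348.1761
7. ⊥bis P6·P5 via (19.74,43.1): [(22.7957, 26.1196) (19.9173, 26.0926) (0, 6.6715) (0, 0) (18.718, 0)]  |A|=348.1761
8. canonical 5-gon: [(22.7957, 26.1196) (19.9173, 26.0926) (0, 6.6715) (0, 0) (18.718, 0)]
9. shoelace: 348.1761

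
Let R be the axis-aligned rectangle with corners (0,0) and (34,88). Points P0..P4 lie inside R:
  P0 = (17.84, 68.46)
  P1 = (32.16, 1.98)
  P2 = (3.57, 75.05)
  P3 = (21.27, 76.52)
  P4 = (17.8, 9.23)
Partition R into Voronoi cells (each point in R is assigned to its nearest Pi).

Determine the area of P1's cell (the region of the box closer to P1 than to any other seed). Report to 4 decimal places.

1. box [0,34]×[0,88]: [(0, 0) (34, 0) (34, 88) (0, 88)]
2. ⊥bis P1·P0 via (25,35.22): [(0, 29.8349) (0, 0) (34, 0) (34, 37.1586)]  |A|=1138.8903
3. ⊥bis P1·P2 via (17.865,38.515): [(0, 29.8349) (0, 0) (34, 0) (34, 37.1586)]  |A|=1138.8903
4. ⊥bis P1·P3 via (26.715,39.25): [(0, 29.8349) (0, 0) (34, 0) (34, 37.1586)]  |A|=1138.8903
5. ⊥bis P1·P4 via (24.98,5.605): [(22.1502, 0) (34, 0) (34, 23.4708)]  |A|=139.0625
6. canonical 3-gon: [(22.1502, 0) (34, 0) (34, 23.4708)]
7. shoelace: 139.0625

Area of P1's cell: 139.0625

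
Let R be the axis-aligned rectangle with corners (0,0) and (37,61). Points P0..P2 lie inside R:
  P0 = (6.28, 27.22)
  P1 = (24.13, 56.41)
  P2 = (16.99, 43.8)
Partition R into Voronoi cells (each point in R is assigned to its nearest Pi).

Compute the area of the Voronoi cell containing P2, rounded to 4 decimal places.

1. box [0,37]×[0,61]: [(0, 0) (37, 0) (37, 61) (0, 61)]
2. ⊥bis P2·P0 via (11.635,35.51): [(0, 43.0257) (37, 19.1253) (37, 61) (0, 61)]  |A|=1107.2068
3. ⊥bis P2·P1 via (20.56,50.105): [(0, 43.0257) (37, 19.1253) (37, 40.7964) (1.3183, 61) (0, 61)]  |A|=746.7569
4. canonical 5-gon: [(0, 43.0257) (37, 19.1253) (37, 40.7964) (1.3183, 61) (0, 61)]
5. shoelace: 746.7569

Area of P2's cell: 746.7569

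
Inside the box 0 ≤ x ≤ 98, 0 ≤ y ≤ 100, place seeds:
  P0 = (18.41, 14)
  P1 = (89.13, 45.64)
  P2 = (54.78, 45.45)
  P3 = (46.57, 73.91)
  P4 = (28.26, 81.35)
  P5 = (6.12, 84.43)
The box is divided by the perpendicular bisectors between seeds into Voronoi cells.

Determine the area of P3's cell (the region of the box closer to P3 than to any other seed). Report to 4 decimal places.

1. box [0,98]×[0,100]: [(0, 0) (98, 0) (98, 100) (0, 100)]
2. ⊥bis P3·P0 via (32.49,43.955): [(0, 59.2265) (98, 13.1628) (98, 100) (0, 100)]  |A|=6252.9227
3. ⊥bis P3·P1 via (67.85,59.775): [(0, 59.2265) (51.4287, 35.0531) (94.569, 100) (0, 100)]  |A|=4119.4469
4. ⊥bis P3·P2 via (50.675,59.68): [(0, 59.2265) (18.6747, 50.4487) (71.843, 65.7865) (94.569, 100) (0, 100)]  |A|=3458.9802
5. ⊥bis P3·P4 via (37.415,77.63): [(27.3921, 52.9635) (71.843, 65.7865) (94.569, 100) (46.5047, 100)]  |A|=1745.0931
6. ⊥bis P3·P5 via (26.345,79.17): [(27.3921, 52.9635) (71.843, 65.7865) (94.569, 100) (46.5047, 100)]  |A|=1745.0931
7. canonical 4-gon: [(27.3921, 52.9635) (71.843, 65.7865) (94.569, 100) (46.5047, 100)]
8. shoelace: 1745.0931

Area of P3's cell: 1745.0931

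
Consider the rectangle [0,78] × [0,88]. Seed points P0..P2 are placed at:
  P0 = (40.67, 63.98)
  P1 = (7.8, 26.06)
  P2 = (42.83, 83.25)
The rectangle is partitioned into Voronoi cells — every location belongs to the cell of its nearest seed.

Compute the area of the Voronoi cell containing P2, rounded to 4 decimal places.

1. box [0,78]×[0,88]: [(0, 0) (78, 0) (78, 88) (0, 88)]
2. ⊥bis P2·P0 via (41.75,73.615): [(0, 78.2948) (78, 69.5517) (78, 88) (0, 88)]  |A|=1097.9864
3. ⊥bis P2·P1 via (25.315,54.655): [(0, 78.2948) (78, 69.5517) (78, 88) (0, 88)]  |A|=1097.9864
4. canonical 4-gon: [(0, 78.2948) (78, 69.5517) (78, 88) (0, 88)]
5. shoelace: 1097.9864

Area of P2's cell: 1097.9864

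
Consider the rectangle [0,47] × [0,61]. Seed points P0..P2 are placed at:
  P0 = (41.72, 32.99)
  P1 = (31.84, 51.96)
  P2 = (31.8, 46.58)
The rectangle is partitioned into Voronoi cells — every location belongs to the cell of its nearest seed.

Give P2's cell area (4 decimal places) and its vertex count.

Area of P2's cell: 903.6209 (4 vertices)

1. box [0,47]×[0,61]: [(0, 0) (47, 0) (47, 61) (0, 61)]
2. ⊥bis P2·P0 via (36.76,39.785): [(0, 12.9521) (47, 47.2597) (47, 61) (0, 61)]  |A|=1452.0235
3. ⊥bis P2·P1 via (31.82,49.27): [(0, 49.5066) (0, 12.9521) (47, 47.2597) (47, 49.1571)]  |A|=903.6209
4. canonical 4-gon: [(0, 49.5066) (0, 12.9521) (47, 47.2597) (47, 49.1571)]
5. shoelace: 903.6209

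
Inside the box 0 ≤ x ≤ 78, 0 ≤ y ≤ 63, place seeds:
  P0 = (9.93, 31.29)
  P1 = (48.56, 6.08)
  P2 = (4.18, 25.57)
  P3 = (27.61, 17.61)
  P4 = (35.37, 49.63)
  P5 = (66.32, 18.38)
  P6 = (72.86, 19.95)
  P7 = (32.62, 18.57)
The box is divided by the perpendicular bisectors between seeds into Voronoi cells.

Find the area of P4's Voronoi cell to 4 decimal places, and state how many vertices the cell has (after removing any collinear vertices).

Area of P4's cell: 1386.3795 (6 vertices)

1. box [0,78]×[0,63]: [(0, 0) (78, 0) (78, 63) (0, 63)]
2. ⊥bis P4·P0 via (22.65,40.46): [(51.8181, 0) (78, 0) (78, 63) (6.4006, 63)]  |A|=3080.1096
3. ⊥bis P4·P1 via (41.965,27.855): [(33.5701, 25.3124) (78, 38.7689) (78, 63) (6.4006, 63)]  |A|=1887.4954
4. ⊥bis P4·P2 via (19.775,37.6): [(33.5701, 25.3124) (78, 38.7689) (78, 63) (6.4006, 63)]  |A|=1887.4954
5. ⊥bis P4·P3 via (31.49,33.62): [(26.7535, 34.7679) (47.8826, 29.6473) (78, 38.7689) (78, 63) (6.4006, 63)]  |A|=1805.0552
6. ⊥bis P4·P5 via (50.845,34.005): [(26.7535, 34.7679) (46.7277, 29.9272) (78, 60.8993) (78, 63) (6.4006, 63)]  |A|=1449.5381
7. ⊥bis P4·P6 via (54.115,34.79): [(26.7535, 34.7679) (46.7277, 29.9272) (63.1111, 46.1534) (76.4482, 63) (6.4006, 63)]  |A|=1420.8286
8. ⊥bis P4·P7 via (33.995,34.1): [(26.7535, 34.7679) (26.9273, 34.7258) (49.5503, 32.7228) (63.1111, 46.1534) (76.4482, 63) (6.4006, 63)]  |A|=1386.3795
9. canonical 6-gon: [(26.7535, 34.7679) (26.9273, 34.7258) (49.5503, 32.7228) (63.1111, 46.1534) (76.4482, 63) (6.4006, 63)]
10. shoelace: 1386.3795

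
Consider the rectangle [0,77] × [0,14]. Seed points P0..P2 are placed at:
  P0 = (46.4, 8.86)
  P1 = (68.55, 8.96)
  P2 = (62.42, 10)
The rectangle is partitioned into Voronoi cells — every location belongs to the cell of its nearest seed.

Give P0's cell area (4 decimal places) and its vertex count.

1. box [0,77]×[0,14]: [(0, 0) (77, 0) (77, 14) (0, 14)]
2. ⊥bis P0·P1 via (57.475,8.91): [(0, 0) (57.5152, 0) (57.452, 14) (0, 14)]  |A|=804.7707
3. ⊥bis P0·P2 via (54.41,9.43): [(0, 0) (55.081, 0) (54.0848, 14) (0, 14)]  |A|=764.1609
4. canonical 4-gon: [(0, 0) (55.081, 0) (54.0848, 14) (0, 14)]
5. shoelace: 764.1609

Area of P0's cell: 764.1609 (4 vertices)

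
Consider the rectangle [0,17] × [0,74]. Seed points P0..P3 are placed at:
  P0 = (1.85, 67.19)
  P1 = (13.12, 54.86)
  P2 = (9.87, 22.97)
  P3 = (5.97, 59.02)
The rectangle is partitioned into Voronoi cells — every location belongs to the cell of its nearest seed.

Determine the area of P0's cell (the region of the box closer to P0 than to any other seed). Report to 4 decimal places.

1. box [0,17]×[0,74]: [(0, 0) (17, 0) (17, 74) (0, 74)]
2. ⊥bis P0·P1 via (7.485,61.025): [(0, 54.1835) (17, 69.722) (17, 74) (0, 74)]  |A|=204.8034
3. ⊥bis P0·P2 via (5.86,45.08): [(0, 54.1835) (17, 69.722) (17, 74) (0, 74)]  |A|=204.8034
4. ⊥bis P0·P3 via (3.91,63.105): [(0, 61.1332) (16.9611, 69.6865) (17, 69.722) (17, 74) (0, 74)]  |A|=145.8654
5. canonical 5-gon: [(0, 61.1332) (16.9611, 69.6865) (17, 69.722) (17, 74) (0, 74)]
6. shoelace: 145.8654

Area of P0's cell: 145.8654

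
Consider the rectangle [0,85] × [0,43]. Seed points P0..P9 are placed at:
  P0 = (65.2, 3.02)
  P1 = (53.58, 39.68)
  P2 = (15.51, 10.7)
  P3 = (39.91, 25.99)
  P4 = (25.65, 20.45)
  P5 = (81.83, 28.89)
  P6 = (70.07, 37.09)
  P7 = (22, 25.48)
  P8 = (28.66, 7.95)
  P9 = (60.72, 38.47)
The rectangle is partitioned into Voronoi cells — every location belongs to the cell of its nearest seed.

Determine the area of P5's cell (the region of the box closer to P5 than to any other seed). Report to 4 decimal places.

1. box [0,85]×[0,43]: [(0, 0) (85, 0) (85, 43) (0, 43)]
2. ⊥bis P5·P0 via (73.515,15.955): [(85, 8.5721) (85, 43) (31.4432, 43)]  |A|=921.9241
3. ⊥bis P5·P1 via (67.705,34.285): [(63.2293, 22.5669) (85, 8.5721) (85, 43) (71.0337, 43)]  |A|=517.4468
4. ⊥bis P5·P2 via (48.67,19.795): [(63.2293, 22.5669) (85, 8.5721) (85, 43) (71.0337, 43)]  |A|=517.4468
5. ⊥bis P5·P3 via (60.87,27.44): [(63.2293, 22.5669) (85, 8.5721) (85, 43) (71.0337, 43)]  |A|=517.4468
6. ⊥bis P5·P4 via (53.74,24.67): [(63.2293, 22.5669) (85, 8.5721) (85, 43) (71.0337, 43)]  |A|=517.4468
7. ⊥bis P5·P6 via (75.95,32.99): [(66.9945, 20.1465) (85, 8.5721) (85, 43) (82.9298, 43)]  |A|=333.6012
8. ⊥bis P5·P7 via (51.915,27.185): [(66.9945, 20.1465) (85, 8.5721) (85, 43) (82.9298, 43)]  |A|=333.6012
9. ⊥bis P5·P8 via (55.245,18.42): [(66.9945, 20.1465) (85, 8.5721) (85, 43) (82.9298, 43)]  |A|=333.6012
10. ⊥bis P5·P9 via (71.275,33.68): [(66.9945, 20.1465) (85, 8.5721) (85, 43) (82.9298, 43)]  |A|=333.6012
11. canonical 4-gon: [(66.9945, 20.1465) (85, 8.5721) (85, 43) (82.9298, 43)]
12. shoelace: 333.6012

Area of P5's cell: 333.6012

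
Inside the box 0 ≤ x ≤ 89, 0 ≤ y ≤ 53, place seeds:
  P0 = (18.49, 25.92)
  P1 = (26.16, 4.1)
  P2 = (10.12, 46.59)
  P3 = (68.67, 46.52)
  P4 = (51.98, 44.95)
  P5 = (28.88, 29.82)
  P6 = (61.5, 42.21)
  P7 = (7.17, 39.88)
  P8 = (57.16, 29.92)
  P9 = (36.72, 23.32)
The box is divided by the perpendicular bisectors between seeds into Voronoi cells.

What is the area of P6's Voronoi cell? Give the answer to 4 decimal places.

1. box [0,89]×[0,53]: [(0, 0) (89, 0) (89, 53) (0, 53)]
2. ⊥bis P6·P0 via (39.995,34.065): [(52.8971, 0) (89, 0) (89, 53) (32.8234, 53)]  |A|=2445.4074
3. ⊥bis P6·P1 via (43.83,23.155): [(44.288, 22.7303) (68.7999, 0) (89, 0) (89, 53) (32.8234, 53)]  |A|=2264.6696
4. ⊥bis P6·P2 via (35.81,44.4): [(35.8597, 44.9833) (44.288, 22.7303) (68.7999, 0) (89, 0) (89, 53) (36.5431, 53)]  |A|=2249.7595
5. ⊥bis P6·P3 via (65.085,44.365): [(35.8597, 44.9833) (44.288, 22.7303) (68.7999, 0) (89, 0) (89, 4.5806) (59.8944, 53) (36.5431, 53)]  |A|=1545.1215
6. ⊥bis P6·P4 via (56.74,43.58): [(49.3801, 18.0083) (68.7999, 0) (89, 0) (89, 4.5806) (59.8944, 53) (59.4512, 53)]  |A|=1044.1553
7. ⊥bis P6·P5 via (45.19,36.015): [(50.5222, 21.9766) (53.47, 14.2157) (68.7999, 0) (89, 0) (89, 4.5806) (59.8944, 53) (59.4512, 53)]  |A|=1033.8746
8. ⊥bis P6·P7 via (34.335,41.045): [(50.5222, 21.9766) (53.47, 14.2157) (68.7999, 0) (89, 0) (89, 4.5806) (59.8944, 53) (59.4512, 53)]  |A|=1033.8746
9. ⊥bis P6·P8 via (59.33,36.065): [(55.0156, 37.5886) (72.9696, 31.2484) (59.8944, 53) (59.4512, 53)]  |A|=157.2294
10. ⊥bis P6·P9 via (49.11,32.765): [(55.0156, 37.5886) (72.9696, 31.2484) (59.8944, 53) (59.4512, 53)]  |A|=157.2294
11. canonical 4-gon: [(55.0156, 37.5886) (72.9696, 31.2484) (59.8944, 53) (59.4512, 53)]
12. shoelace: 157.2294

Area of P6's cell: 157.2294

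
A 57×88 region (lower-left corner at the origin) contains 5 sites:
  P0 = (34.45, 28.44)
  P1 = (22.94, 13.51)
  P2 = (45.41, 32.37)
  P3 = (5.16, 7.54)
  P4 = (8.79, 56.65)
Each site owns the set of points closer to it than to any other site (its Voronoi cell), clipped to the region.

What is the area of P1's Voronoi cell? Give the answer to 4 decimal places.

1. box [0,57]×[0,88]: [(0, 0) (57, 0) (57, 88) (0, 88)]
2. ⊥bis P1·P0 via (28.695,20.975): [(0, 43.0969) (0, 0) (55.9024, 0)]  |A|=1204.6083
3. ⊥bis P1·P2 via (34.175,22.94): [(48.8956, 5.4017) (0, 43.0969) (0, 0) (53.4295, 0)]  |A|=1197.9294
4. ⊥bis P1·P3 via (14.05,10.525): [(48.8956, 5.4017) (4.2007, 39.8584) (17.584, 0) (53.4295, 0)]  |A|=756.9759
5. ⊥bis P1·P4 via (15.865,35.08): [(48.8956, 5.4017) (12.0304, 33.8222) (6.8032, 32.1077) (17.584, 0) (53.4295, 0)]  |A|=734.4875
6. canonical 5-gon: [(48.8956, 5.4017) (12.0304, 33.8222) (6.8032, 32.1077) (17.584, 0) (53.4295, 0)]
7. shoelace: 734.4875

Area of P1's cell: 734.4875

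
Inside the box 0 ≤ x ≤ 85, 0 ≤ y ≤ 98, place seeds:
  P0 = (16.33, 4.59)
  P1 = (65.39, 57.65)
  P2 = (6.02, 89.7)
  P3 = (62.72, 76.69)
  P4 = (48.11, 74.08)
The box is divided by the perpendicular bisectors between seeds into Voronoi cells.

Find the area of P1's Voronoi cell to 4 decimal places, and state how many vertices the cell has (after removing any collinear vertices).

Area of P1's cell: 2396.9064 (5 vertices)

1. box [0,85]×[0,98]: [(0, 0) (85, 0) (85, 98) (0, 98)]
2. ⊥bis P1·P0 via (40.86,31.12): [(0, 68.8997) (74.5173, 0) (85, 0) (85, 98) (0, 98)]  |A|=5762.8896
3. ⊥bis P1·P2 via (35.705,73.675): [(22.0974, 48.4681) (74.5173, 0) (85, 0) (85, 98) (48.8365, 98)]  |A|=4231.8871
4. ⊥bis P1·P3 via (64.055,67.17): [(29.5839, 62.3361) (22.0974, 48.4681) (74.5173, 0) (85, 0) (85, 70.1071)]  |A|=2814.1632
5. ⊥bis P1·P4 via (56.75,65.865): [(57.0579, 66.1888) (31.7356, 39.5565) (74.5173, 0) (85, 0) (85, 70.1071)]  |A|=2396.9064
6. canonical 5-gon: [(57.0579, 66.1888) (31.7356, 39.5565) (74.5173, 0) (85, 0) (85, 70.1071)]
7. shoelace: 2396.9064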